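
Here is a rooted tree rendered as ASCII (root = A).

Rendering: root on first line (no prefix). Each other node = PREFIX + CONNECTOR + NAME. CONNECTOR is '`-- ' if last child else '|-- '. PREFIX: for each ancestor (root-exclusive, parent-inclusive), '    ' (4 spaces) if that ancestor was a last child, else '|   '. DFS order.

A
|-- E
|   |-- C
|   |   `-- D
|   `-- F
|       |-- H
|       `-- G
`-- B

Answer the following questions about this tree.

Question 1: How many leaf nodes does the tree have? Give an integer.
Answer: 4

Derivation:
Leaves (nodes with no children): B, D, G, H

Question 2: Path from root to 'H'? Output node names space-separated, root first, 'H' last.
Walk down from root: A -> E -> F -> H

Answer: A E F H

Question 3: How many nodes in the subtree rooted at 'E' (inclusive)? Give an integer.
Answer: 6

Derivation:
Subtree rooted at E contains: C, D, E, F, G, H
Count = 6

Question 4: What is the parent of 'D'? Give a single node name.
Scan adjacency: D appears as child of C

Answer: C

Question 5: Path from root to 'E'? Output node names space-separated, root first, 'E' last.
Walk down from root: A -> E

Answer: A E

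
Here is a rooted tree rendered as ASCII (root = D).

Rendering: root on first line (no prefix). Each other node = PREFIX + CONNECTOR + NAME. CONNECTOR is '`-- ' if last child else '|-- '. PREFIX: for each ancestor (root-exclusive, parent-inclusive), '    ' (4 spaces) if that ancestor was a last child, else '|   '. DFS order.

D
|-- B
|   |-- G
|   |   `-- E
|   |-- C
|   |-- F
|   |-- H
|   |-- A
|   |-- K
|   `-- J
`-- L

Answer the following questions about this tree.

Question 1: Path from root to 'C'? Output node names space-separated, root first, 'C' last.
Walk down from root: D -> B -> C

Answer: D B C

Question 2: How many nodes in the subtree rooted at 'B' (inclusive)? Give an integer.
Answer: 9

Derivation:
Subtree rooted at B contains: A, B, C, E, F, G, H, J, K
Count = 9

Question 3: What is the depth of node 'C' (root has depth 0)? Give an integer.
Path from root to C: D -> B -> C
Depth = number of edges = 2

Answer: 2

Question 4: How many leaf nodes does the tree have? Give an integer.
Answer: 8

Derivation:
Leaves (nodes with no children): A, C, E, F, H, J, K, L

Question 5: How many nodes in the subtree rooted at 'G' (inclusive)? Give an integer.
Subtree rooted at G contains: E, G
Count = 2

Answer: 2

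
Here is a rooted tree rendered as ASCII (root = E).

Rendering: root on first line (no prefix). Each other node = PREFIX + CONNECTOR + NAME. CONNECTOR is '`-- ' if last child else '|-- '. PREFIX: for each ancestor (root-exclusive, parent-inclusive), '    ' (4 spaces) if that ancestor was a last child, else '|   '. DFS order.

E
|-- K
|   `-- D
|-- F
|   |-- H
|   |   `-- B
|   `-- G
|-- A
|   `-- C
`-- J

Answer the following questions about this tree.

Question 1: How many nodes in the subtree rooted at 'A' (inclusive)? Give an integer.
Subtree rooted at A contains: A, C
Count = 2

Answer: 2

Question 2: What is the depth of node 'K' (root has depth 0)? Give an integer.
Answer: 1

Derivation:
Path from root to K: E -> K
Depth = number of edges = 1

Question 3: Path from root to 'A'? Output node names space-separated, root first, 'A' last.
Walk down from root: E -> A

Answer: E A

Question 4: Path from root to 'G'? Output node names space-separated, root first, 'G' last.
Answer: E F G

Derivation:
Walk down from root: E -> F -> G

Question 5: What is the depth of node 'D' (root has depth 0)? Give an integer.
Path from root to D: E -> K -> D
Depth = number of edges = 2

Answer: 2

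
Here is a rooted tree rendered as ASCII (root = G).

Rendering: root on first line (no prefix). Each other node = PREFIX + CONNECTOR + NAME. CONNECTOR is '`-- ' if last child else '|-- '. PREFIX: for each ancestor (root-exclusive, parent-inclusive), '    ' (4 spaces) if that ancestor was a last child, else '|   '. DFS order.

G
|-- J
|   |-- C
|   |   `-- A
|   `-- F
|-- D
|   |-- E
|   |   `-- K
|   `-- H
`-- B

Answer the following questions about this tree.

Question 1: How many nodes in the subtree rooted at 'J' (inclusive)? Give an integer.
Answer: 4

Derivation:
Subtree rooted at J contains: A, C, F, J
Count = 4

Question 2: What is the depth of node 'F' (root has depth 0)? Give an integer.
Answer: 2

Derivation:
Path from root to F: G -> J -> F
Depth = number of edges = 2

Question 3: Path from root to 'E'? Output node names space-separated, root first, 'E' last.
Walk down from root: G -> D -> E

Answer: G D E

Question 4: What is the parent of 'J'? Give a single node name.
Scan adjacency: J appears as child of G

Answer: G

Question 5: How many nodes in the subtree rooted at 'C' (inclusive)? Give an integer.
Subtree rooted at C contains: A, C
Count = 2

Answer: 2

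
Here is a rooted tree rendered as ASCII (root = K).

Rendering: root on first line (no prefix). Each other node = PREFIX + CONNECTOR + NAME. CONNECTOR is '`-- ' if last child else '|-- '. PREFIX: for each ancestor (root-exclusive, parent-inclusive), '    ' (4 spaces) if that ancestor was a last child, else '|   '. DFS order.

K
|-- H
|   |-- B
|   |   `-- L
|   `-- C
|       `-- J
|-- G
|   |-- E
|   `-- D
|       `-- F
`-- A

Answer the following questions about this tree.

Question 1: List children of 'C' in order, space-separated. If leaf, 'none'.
Node C's children (from adjacency): J

Answer: J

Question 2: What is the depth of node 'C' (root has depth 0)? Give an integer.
Path from root to C: K -> H -> C
Depth = number of edges = 2

Answer: 2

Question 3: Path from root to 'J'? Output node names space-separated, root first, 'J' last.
Walk down from root: K -> H -> C -> J

Answer: K H C J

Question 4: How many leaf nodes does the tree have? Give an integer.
Leaves (nodes with no children): A, E, F, J, L

Answer: 5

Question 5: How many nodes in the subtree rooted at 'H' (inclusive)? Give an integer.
Subtree rooted at H contains: B, C, H, J, L
Count = 5

Answer: 5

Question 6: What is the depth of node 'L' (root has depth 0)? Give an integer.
Answer: 3

Derivation:
Path from root to L: K -> H -> B -> L
Depth = number of edges = 3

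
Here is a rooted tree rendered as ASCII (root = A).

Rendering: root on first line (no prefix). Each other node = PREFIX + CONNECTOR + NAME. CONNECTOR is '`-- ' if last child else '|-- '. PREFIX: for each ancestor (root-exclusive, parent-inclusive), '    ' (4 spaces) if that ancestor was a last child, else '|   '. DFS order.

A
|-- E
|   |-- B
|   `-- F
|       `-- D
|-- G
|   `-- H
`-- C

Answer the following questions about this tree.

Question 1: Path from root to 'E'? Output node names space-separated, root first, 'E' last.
Walk down from root: A -> E

Answer: A E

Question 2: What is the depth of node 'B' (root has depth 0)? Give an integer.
Path from root to B: A -> E -> B
Depth = number of edges = 2

Answer: 2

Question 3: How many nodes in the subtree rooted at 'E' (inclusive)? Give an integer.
Answer: 4

Derivation:
Subtree rooted at E contains: B, D, E, F
Count = 4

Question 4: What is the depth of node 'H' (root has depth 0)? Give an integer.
Answer: 2

Derivation:
Path from root to H: A -> G -> H
Depth = number of edges = 2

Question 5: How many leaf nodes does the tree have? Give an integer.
Answer: 4

Derivation:
Leaves (nodes with no children): B, C, D, H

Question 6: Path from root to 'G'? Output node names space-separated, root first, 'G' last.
Answer: A G

Derivation:
Walk down from root: A -> G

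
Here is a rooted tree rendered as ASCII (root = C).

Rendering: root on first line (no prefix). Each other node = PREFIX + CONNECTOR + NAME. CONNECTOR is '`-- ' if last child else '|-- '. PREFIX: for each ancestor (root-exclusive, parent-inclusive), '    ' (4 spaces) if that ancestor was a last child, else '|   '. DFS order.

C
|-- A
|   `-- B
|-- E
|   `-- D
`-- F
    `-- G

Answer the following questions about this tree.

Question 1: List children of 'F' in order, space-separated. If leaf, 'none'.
Answer: G

Derivation:
Node F's children (from adjacency): G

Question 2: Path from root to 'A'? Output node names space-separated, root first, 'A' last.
Answer: C A

Derivation:
Walk down from root: C -> A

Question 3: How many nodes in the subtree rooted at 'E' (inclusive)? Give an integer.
Subtree rooted at E contains: D, E
Count = 2

Answer: 2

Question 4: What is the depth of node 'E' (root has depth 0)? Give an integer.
Path from root to E: C -> E
Depth = number of edges = 1

Answer: 1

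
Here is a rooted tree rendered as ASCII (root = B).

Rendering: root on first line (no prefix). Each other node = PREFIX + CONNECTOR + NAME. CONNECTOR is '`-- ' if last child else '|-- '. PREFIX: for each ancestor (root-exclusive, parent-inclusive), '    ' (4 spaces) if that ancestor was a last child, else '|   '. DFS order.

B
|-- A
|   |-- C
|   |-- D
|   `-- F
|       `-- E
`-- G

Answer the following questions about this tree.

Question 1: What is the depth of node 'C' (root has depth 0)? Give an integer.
Answer: 2

Derivation:
Path from root to C: B -> A -> C
Depth = number of edges = 2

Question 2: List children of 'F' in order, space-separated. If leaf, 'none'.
Node F's children (from adjacency): E

Answer: E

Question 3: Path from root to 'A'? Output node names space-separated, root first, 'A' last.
Walk down from root: B -> A

Answer: B A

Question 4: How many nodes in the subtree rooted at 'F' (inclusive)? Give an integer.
Answer: 2

Derivation:
Subtree rooted at F contains: E, F
Count = 2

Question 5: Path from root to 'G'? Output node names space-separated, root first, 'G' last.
Answer: B G

Derivation:
Walk down from root: B -> G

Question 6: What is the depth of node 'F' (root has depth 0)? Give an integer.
Answer: 2

Derivation:
Path from root to F: B -> A -> F
Depth = number of edges = 2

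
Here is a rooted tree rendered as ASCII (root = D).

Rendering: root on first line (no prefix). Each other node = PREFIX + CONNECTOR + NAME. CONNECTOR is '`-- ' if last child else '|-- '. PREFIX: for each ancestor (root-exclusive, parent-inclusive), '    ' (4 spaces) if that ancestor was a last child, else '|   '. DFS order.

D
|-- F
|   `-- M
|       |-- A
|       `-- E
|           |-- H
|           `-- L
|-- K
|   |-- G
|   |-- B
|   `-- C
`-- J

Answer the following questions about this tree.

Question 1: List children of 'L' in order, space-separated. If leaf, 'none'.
Node L's children (from adjacency): (leaf)

Answer: none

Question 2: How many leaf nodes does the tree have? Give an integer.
Answer: 7

Derivation:
Leaves (nodes with no children): A, B, C, G, H, J, L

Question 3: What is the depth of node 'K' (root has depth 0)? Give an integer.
Answer: 1

Derivation:
Path from root to K: D -> K
Depth = number of edges = 1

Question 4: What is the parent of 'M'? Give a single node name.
Answer: F

Derivation:
Scan adjacency: M appears as child of F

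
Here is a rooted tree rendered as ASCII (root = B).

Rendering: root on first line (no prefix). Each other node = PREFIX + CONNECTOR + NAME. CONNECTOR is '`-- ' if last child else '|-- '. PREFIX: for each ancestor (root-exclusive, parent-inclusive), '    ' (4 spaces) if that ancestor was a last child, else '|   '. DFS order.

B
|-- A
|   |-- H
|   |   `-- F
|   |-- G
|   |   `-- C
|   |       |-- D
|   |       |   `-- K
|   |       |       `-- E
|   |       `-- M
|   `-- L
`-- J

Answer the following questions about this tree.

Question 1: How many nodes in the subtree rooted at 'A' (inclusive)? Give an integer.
Answer: 10

Derivation:
Subtree rooted at A contains: A, C, D, E, F, G, H, K, L, M
Count = 10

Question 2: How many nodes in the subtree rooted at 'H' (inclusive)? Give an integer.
Subtree rooted at H contains: F, H
Count = 2

Answer: 2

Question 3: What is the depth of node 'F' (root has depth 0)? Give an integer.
Path from root to F: B -> A -> H -> F
Depth = number of edges = 3

Answer: 3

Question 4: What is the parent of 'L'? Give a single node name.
Scan adjacency: L appears as child of A

Answer: A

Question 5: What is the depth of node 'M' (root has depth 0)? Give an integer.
Answer: 4

Derivation:
Path from root to M: B -> A -> G -> C -> M
Depth = number of edges = 4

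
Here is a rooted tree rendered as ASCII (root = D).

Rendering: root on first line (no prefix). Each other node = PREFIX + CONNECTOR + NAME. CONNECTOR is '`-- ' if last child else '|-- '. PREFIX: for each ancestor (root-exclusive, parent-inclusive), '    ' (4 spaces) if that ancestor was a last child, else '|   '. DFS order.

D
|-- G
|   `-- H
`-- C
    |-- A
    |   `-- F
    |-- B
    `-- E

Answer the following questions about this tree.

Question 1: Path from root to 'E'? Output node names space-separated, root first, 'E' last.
Walk down from root: D -> C -> E

Answer: D C E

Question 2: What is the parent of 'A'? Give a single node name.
Answer: C

Derivation:
Scan adjacency: A appears as child of C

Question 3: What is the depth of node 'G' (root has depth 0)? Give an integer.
Path from root to G: D -> G
Depth = number of edges = 1

Answer: 1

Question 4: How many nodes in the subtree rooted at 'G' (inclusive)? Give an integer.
Answer: 2

Derivation:
Subtree rooted at G contains: G, H
Count = 2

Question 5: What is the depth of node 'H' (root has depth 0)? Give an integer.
Path from root to H: D -> G -> H
Depth = number of edges = 2

Answer: 2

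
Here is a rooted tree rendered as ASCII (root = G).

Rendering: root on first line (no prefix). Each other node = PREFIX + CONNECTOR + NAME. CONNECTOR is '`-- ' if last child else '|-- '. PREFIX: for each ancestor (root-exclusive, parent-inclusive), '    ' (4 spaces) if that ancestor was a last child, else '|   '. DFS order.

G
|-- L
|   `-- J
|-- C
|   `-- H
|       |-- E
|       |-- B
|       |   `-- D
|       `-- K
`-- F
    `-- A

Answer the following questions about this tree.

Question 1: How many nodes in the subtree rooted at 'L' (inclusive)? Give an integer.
Answer: 2

Derivation:
Subtree rooted at L contains: J, L
Count = 2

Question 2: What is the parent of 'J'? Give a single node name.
Scan adjacency: J appears as child of L

Answer: L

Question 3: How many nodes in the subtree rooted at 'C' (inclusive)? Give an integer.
Subtree rooted at C contains: B, C, D, E, H, K
Count = 6

Answer: 6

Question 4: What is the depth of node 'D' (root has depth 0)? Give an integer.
Path from root to D: G -> C -> H -> B -> D
Depth = number of edges = 4

Answer: 4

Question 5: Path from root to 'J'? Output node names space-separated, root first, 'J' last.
Answer: G L J

Derivation:
Walk down from root: G -> L -> J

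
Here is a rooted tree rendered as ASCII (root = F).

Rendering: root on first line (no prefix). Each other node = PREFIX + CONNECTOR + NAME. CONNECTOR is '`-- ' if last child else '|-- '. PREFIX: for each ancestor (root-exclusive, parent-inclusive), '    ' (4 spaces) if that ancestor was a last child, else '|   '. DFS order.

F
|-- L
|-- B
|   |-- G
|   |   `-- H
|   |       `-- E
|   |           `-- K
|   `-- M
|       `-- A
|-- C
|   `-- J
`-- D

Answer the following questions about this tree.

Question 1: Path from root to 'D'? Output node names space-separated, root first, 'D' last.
Walk down from root: F -> D

Answer: F D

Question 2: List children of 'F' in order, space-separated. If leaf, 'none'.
Node F's children (from adjacency): L, B, C, D

Answer: L B C D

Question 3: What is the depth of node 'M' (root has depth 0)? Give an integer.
Path from root to M: F -> B -> M
Depth = number of edges = 2

Answer: 2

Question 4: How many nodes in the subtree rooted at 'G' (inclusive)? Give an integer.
Answer: 4

Derivation:
Subtree rooted at G contains: E, G, H, K
Count = 4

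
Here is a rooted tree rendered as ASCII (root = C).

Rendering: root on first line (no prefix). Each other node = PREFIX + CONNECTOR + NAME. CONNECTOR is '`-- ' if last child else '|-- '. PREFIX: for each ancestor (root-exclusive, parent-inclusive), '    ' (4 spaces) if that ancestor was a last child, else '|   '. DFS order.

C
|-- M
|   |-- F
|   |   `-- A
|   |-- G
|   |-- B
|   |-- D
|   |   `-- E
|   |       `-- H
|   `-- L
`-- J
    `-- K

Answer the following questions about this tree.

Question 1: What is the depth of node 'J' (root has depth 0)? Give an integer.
Path from root to J: C -> J
Depth = number of edges = 1

Answer: 1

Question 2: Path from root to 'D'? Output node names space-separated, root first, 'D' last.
Walk down from root: C -> M -> D

Answer: C M D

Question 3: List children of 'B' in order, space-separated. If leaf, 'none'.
Node B's children (from adjacency): (leaf)

Answer: none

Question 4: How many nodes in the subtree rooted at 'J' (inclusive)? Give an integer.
Answer: 2

Derivation:
Subtree rooted at J contains: J, K
Count = 2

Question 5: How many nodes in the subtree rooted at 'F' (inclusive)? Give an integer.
Answer: 2

Derivation:
Subtree rooted at F contains: A, F
Count = 2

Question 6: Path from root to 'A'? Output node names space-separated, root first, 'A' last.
Answer: C M F A

Derivation:
Walk down from root: C -> M -> F -> A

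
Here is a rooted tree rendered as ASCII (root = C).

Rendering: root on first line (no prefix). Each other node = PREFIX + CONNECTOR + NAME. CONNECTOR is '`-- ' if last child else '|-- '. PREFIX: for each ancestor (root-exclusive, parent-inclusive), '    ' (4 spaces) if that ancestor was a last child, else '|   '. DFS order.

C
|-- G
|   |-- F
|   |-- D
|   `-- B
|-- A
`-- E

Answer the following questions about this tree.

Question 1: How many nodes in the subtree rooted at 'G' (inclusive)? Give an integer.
Subtree rooted at G contains: B, D, F, G
Count = 4

Answer: 4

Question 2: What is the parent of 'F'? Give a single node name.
Scan adjacency: F appears as child of G

Answer: G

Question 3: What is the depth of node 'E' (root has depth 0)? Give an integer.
Answer: 1

Derivation:
Path from root to E: C -> E
Depth = number of edges = 1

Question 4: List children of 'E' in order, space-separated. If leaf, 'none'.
Answer: none

Derivation:
Node E's children (from adjacency): (leaf)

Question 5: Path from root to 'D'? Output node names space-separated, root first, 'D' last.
Answer: C G D

Derivation:
Walk down from root: C -> G -> D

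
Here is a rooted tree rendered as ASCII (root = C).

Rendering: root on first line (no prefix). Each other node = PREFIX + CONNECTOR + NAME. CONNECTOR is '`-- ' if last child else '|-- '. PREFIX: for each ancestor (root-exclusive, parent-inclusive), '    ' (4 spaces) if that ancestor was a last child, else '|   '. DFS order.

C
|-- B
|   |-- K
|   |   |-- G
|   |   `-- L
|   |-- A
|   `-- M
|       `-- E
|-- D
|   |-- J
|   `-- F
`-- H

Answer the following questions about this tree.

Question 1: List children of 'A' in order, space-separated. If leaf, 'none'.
Node A's children (from adjacency): (leaf)

Answer: none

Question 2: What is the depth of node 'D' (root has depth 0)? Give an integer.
Path from root to D: C -> D
Depth = number of edges = 1

Answer: 1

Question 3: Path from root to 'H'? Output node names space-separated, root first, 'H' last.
Walk down from root: C -> H

Answer: C H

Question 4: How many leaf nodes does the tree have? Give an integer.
Answer: 7

Derivation:
Leaves (nodes with no children): A, E, F, G, H, J, L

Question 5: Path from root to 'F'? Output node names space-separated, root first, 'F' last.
Walk down from root: C -> D -> F

Answer: C D F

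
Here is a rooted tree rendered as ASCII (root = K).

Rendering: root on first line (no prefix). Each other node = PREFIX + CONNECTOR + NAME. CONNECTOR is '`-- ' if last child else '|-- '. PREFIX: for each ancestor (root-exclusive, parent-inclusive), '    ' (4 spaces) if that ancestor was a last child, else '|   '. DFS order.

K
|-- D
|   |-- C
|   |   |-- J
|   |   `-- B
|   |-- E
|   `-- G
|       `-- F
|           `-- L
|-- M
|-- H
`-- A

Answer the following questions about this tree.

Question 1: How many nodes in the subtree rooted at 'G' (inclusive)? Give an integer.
Answer: 3

Derivation:
Subtree rooted at G contains: F, G, L
Count = 3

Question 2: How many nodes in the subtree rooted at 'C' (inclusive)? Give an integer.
Subtree rooted at C contains: B, C, J
Count = 3

Answer: 3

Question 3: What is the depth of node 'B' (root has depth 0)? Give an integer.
Path from root to B: K -> D -> C -> B
Depth = number of edges = 3

Answer: 3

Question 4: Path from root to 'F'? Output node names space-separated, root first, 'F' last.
Answer: K D G F

Derivation:
Walk down from root: K -> D -> G -> F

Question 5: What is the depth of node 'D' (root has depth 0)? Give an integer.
Answer: 1

Derivation:
Path from root to D: K -> D
Depth = number of edges = 1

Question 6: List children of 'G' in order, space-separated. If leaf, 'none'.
Answer: F

Derivation:
Node G's children (from adjacency): F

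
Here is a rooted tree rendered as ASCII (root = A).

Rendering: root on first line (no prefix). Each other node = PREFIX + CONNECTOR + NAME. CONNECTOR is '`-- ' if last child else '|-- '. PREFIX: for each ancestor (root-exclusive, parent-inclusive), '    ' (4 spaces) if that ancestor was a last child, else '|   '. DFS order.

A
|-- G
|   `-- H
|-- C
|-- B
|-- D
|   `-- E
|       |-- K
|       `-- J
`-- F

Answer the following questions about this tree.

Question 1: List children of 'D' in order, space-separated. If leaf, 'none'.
Node D's children (from adjacency): E

Answer: E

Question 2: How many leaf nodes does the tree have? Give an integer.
Leaves (nodes with no children): B, C, F, H, J, K

Answer: 6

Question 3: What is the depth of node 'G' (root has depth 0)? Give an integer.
Path from root to G: A -> G
Depth = number of edges = 1

Answer: 1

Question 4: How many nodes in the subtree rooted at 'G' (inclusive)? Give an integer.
Answer: 2

Derivation:
Subtree rooted at G contains: G, H
Count = 2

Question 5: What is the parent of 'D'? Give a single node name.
Scan adjacency: D appears as child of A

Answer: A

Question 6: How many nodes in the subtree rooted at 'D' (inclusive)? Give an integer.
Subtree rooted at D contains: D, E, J, K
Count = 4

Answer: 4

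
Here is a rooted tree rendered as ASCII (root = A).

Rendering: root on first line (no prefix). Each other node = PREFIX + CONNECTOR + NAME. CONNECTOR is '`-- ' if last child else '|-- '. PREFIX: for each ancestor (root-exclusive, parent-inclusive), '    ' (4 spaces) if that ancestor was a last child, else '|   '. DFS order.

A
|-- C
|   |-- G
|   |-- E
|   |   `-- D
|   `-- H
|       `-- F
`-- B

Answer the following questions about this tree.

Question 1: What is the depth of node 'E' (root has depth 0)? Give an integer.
Answer: 2

Derivation:
Path from root to E: A -> C -> E
Depth = number of edges = 2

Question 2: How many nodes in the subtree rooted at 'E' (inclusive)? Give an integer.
Subtree rooted at E contains: D, E
Count = 2

Answer: 2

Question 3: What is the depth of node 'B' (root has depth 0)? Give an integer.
Answer: 1

Derivation:
Path from root to B: A -> B
Depth = number of edges = 1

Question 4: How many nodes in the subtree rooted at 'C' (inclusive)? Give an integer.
Answer: 6

Derivation:
Subtree rooted at C contains: C, D, E, F, G, H
Count = 6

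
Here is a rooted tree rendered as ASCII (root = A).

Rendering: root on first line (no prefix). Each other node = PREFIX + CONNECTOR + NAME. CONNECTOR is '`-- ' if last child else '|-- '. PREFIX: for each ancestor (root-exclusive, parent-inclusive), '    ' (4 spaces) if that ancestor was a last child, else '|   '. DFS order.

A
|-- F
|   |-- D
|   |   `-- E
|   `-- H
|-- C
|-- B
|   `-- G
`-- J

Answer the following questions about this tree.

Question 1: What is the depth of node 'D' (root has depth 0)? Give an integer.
Path from root to D: A -> F -> D
Depth = number of edges = 2

Answer: 2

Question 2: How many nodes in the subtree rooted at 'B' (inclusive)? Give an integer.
Subtree rooted at B contains: B, G
Count = 2

Answer: 2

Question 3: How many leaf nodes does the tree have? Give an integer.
Leaves (nodes with no children): C, E, G, H, J

Answer: 5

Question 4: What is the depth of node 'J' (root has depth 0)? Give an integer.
Answer: 1

Derivation:
Path from root to J: A -> J
Depth = number of edges = 1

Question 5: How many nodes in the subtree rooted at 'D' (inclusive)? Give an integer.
Answer: 2

Derivation:
Subtree rooted at D contains: D, E
Count = 2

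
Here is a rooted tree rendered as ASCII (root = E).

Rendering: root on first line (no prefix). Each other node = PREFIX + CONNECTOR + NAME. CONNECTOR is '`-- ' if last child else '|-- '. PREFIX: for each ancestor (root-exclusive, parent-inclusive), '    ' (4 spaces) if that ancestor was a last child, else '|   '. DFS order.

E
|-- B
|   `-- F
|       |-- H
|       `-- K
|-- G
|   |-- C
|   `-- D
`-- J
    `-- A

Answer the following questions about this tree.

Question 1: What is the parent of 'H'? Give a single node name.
Scan adjacency: H appears as child of F

Answer: F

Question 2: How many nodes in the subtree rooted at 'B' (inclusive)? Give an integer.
Answer: 4

Derivation:
Subtree rooted at B contains: B, F, H, K
Count = 4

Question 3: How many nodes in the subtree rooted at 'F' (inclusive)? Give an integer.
Answer: 3

Derivation:
Subtree rooted at F contains: F, H, K
Count = 3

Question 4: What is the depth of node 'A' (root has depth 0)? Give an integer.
Answer: 2

Derivation:
Path from root to A: E -> J -> A
Depth = number of edges = 2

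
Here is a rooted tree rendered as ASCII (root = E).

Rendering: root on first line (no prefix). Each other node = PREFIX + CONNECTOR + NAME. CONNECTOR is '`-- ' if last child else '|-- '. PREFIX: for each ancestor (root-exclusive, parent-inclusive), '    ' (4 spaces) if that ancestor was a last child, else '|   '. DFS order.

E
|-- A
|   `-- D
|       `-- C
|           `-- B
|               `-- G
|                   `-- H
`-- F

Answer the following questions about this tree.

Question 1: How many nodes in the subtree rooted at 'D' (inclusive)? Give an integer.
Subtree rooted at D contains: B, C, D, G, H
Count = 5

Answer: 5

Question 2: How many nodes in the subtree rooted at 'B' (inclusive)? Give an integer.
Answer: 3

Derivation:
Subtree rooted at B contains: B, G, H
Count = 3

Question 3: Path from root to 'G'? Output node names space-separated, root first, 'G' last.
Walk down from root: E -> A -> D -> C -> B -> G

Answer: E A D C B G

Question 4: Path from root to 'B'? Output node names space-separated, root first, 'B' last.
Walk down from root: E -> A -> D -> C -> B

Answer: E A D C B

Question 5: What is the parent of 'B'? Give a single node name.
Scan adjacency: B appears as child of C

Answer: C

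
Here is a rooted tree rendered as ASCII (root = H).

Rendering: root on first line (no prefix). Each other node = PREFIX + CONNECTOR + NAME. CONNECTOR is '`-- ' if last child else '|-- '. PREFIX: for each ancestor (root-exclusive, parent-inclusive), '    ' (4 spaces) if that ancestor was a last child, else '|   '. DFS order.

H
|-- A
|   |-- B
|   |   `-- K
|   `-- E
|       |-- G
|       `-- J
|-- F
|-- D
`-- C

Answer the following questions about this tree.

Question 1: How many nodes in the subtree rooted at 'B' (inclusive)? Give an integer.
Answer: 2

Derivation:
Subtree rooted at B contains: B, K
Count = 2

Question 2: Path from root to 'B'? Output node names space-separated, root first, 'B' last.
Answer: H A B

Derivation:
Walk down from root: H -> A -> B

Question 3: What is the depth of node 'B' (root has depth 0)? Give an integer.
Answer: 2

Derivation:
Path from root to B: H -> A -> B
Depth = number of edges = 2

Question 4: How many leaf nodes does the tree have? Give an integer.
Answer: 6

Derivation:
Leaves (nodes with no children): C, D, F, G, J, K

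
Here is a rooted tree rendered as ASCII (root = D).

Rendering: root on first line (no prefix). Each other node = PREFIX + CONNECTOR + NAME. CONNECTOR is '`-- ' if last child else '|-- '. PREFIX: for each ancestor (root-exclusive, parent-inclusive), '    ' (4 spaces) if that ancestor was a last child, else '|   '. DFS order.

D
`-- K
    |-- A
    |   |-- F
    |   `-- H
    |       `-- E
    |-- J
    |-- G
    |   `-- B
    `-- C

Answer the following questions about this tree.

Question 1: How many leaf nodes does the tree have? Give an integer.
Answer: 5

Derivation:
Leaves (nodes with no children): B, C, E, F, J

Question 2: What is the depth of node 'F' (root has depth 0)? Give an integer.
Path from root to F: D -> K -> A -> F
Depth = number of edges = 3

Answer: 3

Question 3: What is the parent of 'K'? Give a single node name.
Answer: D

Derivation:
Scan adjacency: K appears as child of D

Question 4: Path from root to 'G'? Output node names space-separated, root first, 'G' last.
Answer: D K G

Derivation:
Walk down from root: D -> K -> G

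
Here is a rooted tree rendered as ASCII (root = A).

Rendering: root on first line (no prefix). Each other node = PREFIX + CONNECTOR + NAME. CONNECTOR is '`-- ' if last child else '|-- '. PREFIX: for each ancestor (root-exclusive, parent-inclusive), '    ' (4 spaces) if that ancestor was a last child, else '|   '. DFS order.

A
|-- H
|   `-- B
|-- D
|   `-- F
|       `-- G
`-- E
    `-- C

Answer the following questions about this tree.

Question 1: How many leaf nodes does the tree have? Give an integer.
Leaves (nodes with no children): B, C, G

Answer: 3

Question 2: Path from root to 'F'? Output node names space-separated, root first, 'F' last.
Walk down from root: A -> D -> F

Answer: A D F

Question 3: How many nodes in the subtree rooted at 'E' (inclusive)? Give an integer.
Subtree rooted at E contains: C, E
Count = 2

Answer: 2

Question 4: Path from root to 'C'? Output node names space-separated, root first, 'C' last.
Answer: A E C

Derivation:
Walk down from root: A -> E -> C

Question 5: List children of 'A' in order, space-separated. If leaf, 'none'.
Answer: H D E

Derivation:
Node A's children (from adjacency): H, D, E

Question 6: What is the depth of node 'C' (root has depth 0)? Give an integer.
Answer: 2

Derivation:
Path from root to C: A -> E -> C
Depth = number of edges = 2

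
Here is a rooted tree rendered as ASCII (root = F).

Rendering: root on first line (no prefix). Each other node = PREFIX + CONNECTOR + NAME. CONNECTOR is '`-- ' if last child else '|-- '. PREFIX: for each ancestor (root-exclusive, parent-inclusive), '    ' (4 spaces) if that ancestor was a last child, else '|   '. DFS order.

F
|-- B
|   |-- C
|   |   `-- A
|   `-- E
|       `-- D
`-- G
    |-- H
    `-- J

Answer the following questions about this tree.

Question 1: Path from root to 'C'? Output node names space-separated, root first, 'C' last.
Walk down from root: F -> B -> C

Answer: F B C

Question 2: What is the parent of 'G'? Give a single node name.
Scan adjacency: G appears as child of F

Answer: F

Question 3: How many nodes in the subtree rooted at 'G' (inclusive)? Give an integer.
Answer: 3

Derivation:
Subtree rooted at G contains: G, H, J
Count = 3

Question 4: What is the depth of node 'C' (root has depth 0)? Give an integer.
Path from root to C: F -> B -> C
Depth = number of edges = 2

Answer: 2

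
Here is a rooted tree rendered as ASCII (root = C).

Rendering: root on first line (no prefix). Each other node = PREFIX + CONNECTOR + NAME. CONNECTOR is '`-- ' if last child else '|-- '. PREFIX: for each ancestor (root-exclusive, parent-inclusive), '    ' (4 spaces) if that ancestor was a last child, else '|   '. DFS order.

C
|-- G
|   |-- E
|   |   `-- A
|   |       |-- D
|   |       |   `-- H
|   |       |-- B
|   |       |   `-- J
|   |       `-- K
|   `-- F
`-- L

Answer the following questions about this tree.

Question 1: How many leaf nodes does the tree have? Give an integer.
Answer: 5

Derivation:
Leaves (nodes with no children): F, H, J, K, L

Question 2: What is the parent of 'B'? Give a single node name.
Scan adjacency: B appears as child of A

Answer: A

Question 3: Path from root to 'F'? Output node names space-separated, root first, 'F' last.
Walk down from root: C -> G -> F

Answer: C G F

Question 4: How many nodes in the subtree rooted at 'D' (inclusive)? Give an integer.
Subtree rooted at D contains: D, H
Count = 2

Answer: 2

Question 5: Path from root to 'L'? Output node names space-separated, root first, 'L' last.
Walk down from root: C -> L

Answer: C L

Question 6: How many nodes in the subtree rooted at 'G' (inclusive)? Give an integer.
Subtree rooted at G contains: A, B, D, E, F, G, H, J, K
Count = 9

Answer: 9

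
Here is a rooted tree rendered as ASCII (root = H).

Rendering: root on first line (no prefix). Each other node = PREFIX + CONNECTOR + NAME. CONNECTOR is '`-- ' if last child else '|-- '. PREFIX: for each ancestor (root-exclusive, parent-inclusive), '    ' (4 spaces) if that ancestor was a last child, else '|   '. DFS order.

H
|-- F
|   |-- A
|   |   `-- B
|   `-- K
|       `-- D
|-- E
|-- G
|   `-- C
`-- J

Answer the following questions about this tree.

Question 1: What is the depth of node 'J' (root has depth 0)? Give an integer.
Path from root to J: H -> J
Depth = number of edges = 1

Answer: 1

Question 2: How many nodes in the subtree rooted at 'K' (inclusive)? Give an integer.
Subtree rooted at K contains: D, K
Count = 2

Answer: 2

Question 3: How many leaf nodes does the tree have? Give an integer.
Leaves (nodes with no children): B, C, D, E, J

Answer: 5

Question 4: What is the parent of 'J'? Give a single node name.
Answer: H

Derivation:
Scan adjacency: J appears as child of H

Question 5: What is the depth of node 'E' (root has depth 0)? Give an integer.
Answer: 1

Derivation:
Path from root to E: H -> E
Depth = number of edges = 1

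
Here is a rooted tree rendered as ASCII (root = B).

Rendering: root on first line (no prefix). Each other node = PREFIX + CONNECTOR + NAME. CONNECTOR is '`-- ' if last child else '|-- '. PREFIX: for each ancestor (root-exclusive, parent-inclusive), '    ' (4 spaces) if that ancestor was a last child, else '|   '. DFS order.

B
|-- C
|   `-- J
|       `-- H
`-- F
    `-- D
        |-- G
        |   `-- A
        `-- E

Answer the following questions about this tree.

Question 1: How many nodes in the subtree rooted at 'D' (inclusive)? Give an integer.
Answer: 4

Derivation:
Subtree rooted at D contains: A, D, E, G
Count = 4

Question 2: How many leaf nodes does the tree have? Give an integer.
Leaves (nodes with no children): A, E, H

Answer: 3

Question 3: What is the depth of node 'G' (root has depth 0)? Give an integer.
Answer: 3

Derivation:
Path from root to G: B -> F -> D -> G
Depth = number of edges = 3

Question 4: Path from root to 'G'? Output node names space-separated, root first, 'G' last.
Walk down from root: B -> F -> D -> G

Answer: B F D G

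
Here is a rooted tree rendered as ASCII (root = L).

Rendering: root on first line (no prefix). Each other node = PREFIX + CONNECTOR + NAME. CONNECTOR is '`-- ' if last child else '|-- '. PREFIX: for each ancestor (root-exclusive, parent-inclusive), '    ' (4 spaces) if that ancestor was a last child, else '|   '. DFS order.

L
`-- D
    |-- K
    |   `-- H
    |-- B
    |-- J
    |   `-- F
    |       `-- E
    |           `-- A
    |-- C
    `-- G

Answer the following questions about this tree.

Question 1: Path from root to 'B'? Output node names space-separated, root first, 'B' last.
Walk down from root: L -> D -> B

Answer: L D B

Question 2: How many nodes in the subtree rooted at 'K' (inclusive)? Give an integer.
Answer: 2

Derivation:
Subtree rooted at K contains: H, K
Count = 2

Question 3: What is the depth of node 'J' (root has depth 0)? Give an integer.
Path from root to J: L -> D -> J
Depth = number of edges = 2

Answer: 2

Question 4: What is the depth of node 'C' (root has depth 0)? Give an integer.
Path from root to C: L -> D -> C
Depth = number of edges = 2

Answer: 2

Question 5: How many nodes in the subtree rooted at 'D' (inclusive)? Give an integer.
Subtree rooted at D contains: A, B, C, D, E, F, G, H, J, K
Count = 10

Answer: 10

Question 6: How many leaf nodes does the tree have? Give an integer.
Answer: 5

Derivation:
Leaves (nodes with no children): A, B, C, G, H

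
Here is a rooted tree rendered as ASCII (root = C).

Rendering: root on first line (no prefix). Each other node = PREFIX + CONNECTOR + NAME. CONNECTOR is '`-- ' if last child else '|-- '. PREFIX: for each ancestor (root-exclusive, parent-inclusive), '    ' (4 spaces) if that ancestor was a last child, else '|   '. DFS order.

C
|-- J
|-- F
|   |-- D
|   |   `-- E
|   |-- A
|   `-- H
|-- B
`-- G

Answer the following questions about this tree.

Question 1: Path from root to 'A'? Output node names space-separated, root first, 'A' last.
Answer: C F A

Derivation:
Walk down from root: C -> F -> A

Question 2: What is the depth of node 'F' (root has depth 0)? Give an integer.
Answer: 1

Derivation:
Path from root to F: C -> F
Depth = number of edges = 1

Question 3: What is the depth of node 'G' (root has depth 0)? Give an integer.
Path from root to G: C -> G
Depth = number of edges = 1

Answer: 1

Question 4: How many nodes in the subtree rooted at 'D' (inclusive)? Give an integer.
Answer: 2

Derivation:
Subtree rooted at D contains: D, E
Count = 2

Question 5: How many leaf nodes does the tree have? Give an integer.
Answer: 6

Derivation:
Leaves (nodes with no children): A, B, E, G, H, J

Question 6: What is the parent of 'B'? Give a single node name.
Answer: C

Derivation:
Scan adjacency: B appears as child of C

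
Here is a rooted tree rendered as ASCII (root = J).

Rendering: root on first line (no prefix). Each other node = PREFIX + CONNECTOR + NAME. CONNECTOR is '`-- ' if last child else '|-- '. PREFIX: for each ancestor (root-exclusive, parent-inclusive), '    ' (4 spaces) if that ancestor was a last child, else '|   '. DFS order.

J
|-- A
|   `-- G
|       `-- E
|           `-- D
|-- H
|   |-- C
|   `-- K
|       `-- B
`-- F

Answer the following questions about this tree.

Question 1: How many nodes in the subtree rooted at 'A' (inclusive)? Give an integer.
Subtree rooted at A contains: A, D, E, G
Count = 4

Answer: 4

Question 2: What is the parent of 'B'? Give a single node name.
Scan adjacency: B appears as child of K

Answer: K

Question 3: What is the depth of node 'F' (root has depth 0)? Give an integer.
Answer: 1

Derivation:
Path from root to F: J -> F
Depth = number of edges = 1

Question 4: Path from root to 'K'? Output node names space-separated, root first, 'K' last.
Answer: J H K

Derivation:
Walk down from root: J -> H -> K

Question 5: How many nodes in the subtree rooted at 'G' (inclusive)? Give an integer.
Subtree rooted at G contains: D, E, G
Count = 3

Answer: 3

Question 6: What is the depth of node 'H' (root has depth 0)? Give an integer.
Path from root to H: J -> H
Depth = number of edges = 1

Answer: 1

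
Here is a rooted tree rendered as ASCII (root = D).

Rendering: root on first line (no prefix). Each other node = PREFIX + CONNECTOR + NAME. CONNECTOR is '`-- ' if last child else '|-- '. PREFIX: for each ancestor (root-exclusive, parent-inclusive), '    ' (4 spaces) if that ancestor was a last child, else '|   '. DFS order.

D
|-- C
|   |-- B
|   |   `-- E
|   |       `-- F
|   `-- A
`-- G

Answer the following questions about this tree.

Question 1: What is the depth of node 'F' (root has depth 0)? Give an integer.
Answer: 4

Derivation:
Path from root to F: D -> C -> B -> E -> F
Depth = number of edges = 4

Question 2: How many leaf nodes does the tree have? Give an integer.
Answer: 3

Derivation:
Leaves (nodes with no children): A, F, G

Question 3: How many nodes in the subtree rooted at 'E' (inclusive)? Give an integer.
Answer: 2

Derivation:
Subtree rooted at E contains: E, F
Count = 2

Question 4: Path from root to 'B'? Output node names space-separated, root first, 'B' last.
Walk down from root: D -> C -> B

Answer: D C B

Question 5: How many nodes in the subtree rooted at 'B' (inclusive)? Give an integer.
Subtree rooted at B contains: B, E, F
Count = 3

Answer: 3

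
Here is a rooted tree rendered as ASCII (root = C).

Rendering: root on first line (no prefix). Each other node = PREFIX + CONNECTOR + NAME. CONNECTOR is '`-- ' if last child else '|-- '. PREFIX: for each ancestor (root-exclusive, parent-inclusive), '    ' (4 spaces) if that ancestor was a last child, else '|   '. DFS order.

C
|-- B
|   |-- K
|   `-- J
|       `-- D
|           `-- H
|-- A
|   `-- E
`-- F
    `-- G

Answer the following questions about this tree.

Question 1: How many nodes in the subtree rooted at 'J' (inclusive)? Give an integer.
Answer: 3

Derivation:
Subtree rooted at J contains: D, H, J
Count = 3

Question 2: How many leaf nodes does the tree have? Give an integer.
Answer: 4

Derivation:
Leaves (nodes with no children): E, G, H, K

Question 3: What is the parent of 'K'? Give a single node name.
Scan adjacency: K appears as child of B

Answer: B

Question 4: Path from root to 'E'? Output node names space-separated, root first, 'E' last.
Walk down from root: C -> A -> E

Answer: C A E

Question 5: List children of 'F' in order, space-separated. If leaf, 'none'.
Node F's children (from adjacency): G

Answer: G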